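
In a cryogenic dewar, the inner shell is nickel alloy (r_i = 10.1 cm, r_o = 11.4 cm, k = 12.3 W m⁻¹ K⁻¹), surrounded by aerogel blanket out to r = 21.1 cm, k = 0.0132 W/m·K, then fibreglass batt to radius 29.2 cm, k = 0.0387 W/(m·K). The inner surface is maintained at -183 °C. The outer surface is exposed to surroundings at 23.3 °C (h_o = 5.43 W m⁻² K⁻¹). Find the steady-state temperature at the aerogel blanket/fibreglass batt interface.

T = 1.5 °C

Resistance network (inner→outer):
  R_nickel alloy = (1/0.101 − 1/0.114)/(4πk) = 1.129/(4π·12.3) = 0.007305 K/W
  R_aerogel blanket = (1/0.114 − 1/0.211)/(4πk) = 4.033/(4π·0.0132) = 24.31 K/W
  R_fibreglass batt = (1/0.211 − 1/0.292)/(4πk) = 1.315/(4π·0.0387) = 2.703 K/W
  R_conv,out = 1/(4πr²h) = 1/(4π·0.292²·5.43) = 0.1719 K/W
ΣR = 0.007305 + 24.31 + 2.703 + 0.1719 = 27.19 K/W
Q = ΔT/ΣR = (-183 °C − 23.3 °C)/27.19 = -7.587 W
From the inner boundary to the aerogel blanket/fibreglass batt interface, ΣR_partial = 24.32 K/W.
T_interface = T_in − Q·ΣR_partial = -183 °C − (-7.587)(24.32) = 1.5 °C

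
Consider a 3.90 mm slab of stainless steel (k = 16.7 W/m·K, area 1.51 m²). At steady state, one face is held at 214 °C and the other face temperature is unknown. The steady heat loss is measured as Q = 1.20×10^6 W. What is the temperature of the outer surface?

T_out = 28.4 °C

Series resistances:
  R_stainless steel = L/(kA) = 0.00390/(16.7·1.51) = 1.547×10^-4 K/W
ΣR = 1.547×10^-4 K/W
ΔT = Q·ΣR = 1.20×10^6 × 1.547×10^-4 = 185.6 K
Heat flows outward, so T_out = T_in − ΔT = 214 − 185.6 = 28.4 °C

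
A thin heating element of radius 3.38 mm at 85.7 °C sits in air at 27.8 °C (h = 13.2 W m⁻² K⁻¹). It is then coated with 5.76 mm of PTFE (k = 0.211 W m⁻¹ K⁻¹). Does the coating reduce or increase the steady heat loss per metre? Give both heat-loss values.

increases: 16.2 → 28.0 W/m

Critical radius for a cylinder: r_cr = k/h = 0.0160 m = 1.60 cm.
Outer radius after coating: r₂ = 0.00338 + 0.00576 = 0.00914 m.
Since r₁ < r_cr and r₂ ≤ r_cr, the coating moves toward the maximum at r_cr — heat loss rises.
Bare: R = 1/(2πr₁h) = 3.567 m·K/W; Q = 57.9/3.567 = 16.2 W/m.
Coated: R = R_cond + R_conv = 2.070 m·K/W; Q = 57.9/2.070 = 28.0 W/m.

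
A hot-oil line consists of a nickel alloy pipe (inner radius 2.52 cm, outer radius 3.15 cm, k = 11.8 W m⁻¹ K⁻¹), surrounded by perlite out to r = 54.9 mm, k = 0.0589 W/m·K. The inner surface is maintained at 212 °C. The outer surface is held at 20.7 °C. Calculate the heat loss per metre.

Series thermal resistances, inner to outer:
  R'_nickel alloy = ln(0.0315/0.0252)/(2πk) = 0.2231/(2π·11.8) = 0.003010 m·K/W
  R'_perlite = ln(0.0549/0.0315)/(2πk) = 0.5555/(2π·0.0589) = 1.501 m·K/W
ΣR = 0.003010 + 1.501 = 1.504 m·K/W
Q' = ΔT/ΣR = (212 °C − 20.7 °C)/1.504 = 127 W/m

Q' = 127 W/m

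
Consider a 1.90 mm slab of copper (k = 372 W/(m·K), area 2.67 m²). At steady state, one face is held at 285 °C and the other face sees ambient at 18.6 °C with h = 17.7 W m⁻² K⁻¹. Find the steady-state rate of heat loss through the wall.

Treat each layer as a resistance in series:
  R_copper = L/(kA) = 0.00190/(372·2.67) = 1.913×10^-6 K/W
  R_conv,out = 1/(hA) = 1/(17.7·2.67) = 0.02116 K/W
ΣR = 1.913×10^-6 + 0.02116 = 0.02116 K/W
Q = ΔT/ΣR = (285 °C − 18.6 °C)/0.02116 = 12600 W

Q = 12.6 kW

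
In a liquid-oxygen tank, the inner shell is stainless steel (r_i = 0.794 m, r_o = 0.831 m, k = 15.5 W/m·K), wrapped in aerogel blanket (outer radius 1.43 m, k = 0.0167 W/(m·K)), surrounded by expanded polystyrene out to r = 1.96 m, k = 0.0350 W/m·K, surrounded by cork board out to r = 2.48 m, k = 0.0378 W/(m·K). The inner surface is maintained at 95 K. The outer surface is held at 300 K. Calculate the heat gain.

Q = 67.1 W

Series thermal resistances, inner to outer:
  R_stainless steel = (1/0.794 − 1/0.831)/(4πk) = 0.05608/(4π·15.5) = 2.879×10^-4 K/W
  R_aerogel blanket = (1/0.831 − 1/1.43)/(4πk) = 0.5041/(4π·0.0167) = 2.402 K/W
  R_expanded polystyrene = (1/1.43 − 1/1.96)/(4πk) = 0.1891/(4π·0.0350) = 0.4299 K/W
  R_cork board = (1/1.96 − 1/2.48)/(4πk) = 0.1070/(4π·0.0378) = 0.2252 K/W
ΣR = 2.879×10^-4 + 2.402 + 0.4299 + 0.2252 = 3.057 K/W
Q = ΔT/ΣR = (95 K − 300 K)/3.057 = -67.1 W
(Negative Q ⇒ heat flows inward; heat gain = 67.1 W.)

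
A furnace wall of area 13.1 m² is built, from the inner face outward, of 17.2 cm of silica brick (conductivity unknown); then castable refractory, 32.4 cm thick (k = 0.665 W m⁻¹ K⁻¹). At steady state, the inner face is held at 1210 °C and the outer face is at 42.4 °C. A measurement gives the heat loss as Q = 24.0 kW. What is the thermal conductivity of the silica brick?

ΣR = ΔT/Q = |1210 − 42.4|/24000 = 0.04865 K/W
Known resistances:
  R_castable refractory = L/(kA) = 0.324/(0.665·13.1) = 0.03719 K/W
R_silica brick = ΣR − ΣR_known = 0.04865 − 0.03719 = 0.01146 K/W
L/(kA) = 0.01146 ⇒ k = 0.172/(0.01146·13.1) = 1.15 W/m·K

k = 1.15 W/m·K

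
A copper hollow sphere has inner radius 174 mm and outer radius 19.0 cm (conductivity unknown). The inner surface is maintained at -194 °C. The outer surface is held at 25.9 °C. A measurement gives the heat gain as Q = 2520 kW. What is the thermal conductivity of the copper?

ΣR = ΔT/Q = |-194 − 25.9|/2.52×10^6 = 8.726×10^-5 K/W
(1/r₁−1/r₂)/(4πk) = 8.726×10^-5 ⇒ k = 0.4840/(4π·8.726×10^-5) = 441 W/m·K

k = 441 W/m·K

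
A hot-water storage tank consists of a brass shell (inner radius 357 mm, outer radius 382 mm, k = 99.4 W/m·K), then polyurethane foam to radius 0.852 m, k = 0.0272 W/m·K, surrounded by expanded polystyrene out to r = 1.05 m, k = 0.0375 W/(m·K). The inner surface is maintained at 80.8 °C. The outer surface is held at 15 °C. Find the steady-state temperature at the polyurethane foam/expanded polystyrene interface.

Treat each layer as a resistance in series:
  R_brass = (1/0.357 − 1/0.382)/(4πk) = 0.1833/(4π·99.4) = 1.468×10^-4 K/W
  R_polyurethane foam = (1/0.382 − 1/0.852)/(4πk) = 1.444/(4π·0.0272) = 4.225 K/W
  R_expanded polystyrene = (1/0.852 − 1/1.05)/(4πk) = 0.2213/(4π·0.0375) = 0.4697 K/W
ΣR = 1.468×10^-4 + 4.225 + 0.4697 = 4.695 K/W
Q = ΔT/ΣR = (80.8 °C − 15 °C)/4.695 = 14.01 W
From the inner boundary to the polyurethane foam/expanded polystyrene interface, ΣR_partial = 4.225 K/W.
T_interface = T_in − Q·ΣR_partial = 80.8 °C − (14.01)(4.225) = 21.6 °C

T = 21.6 °C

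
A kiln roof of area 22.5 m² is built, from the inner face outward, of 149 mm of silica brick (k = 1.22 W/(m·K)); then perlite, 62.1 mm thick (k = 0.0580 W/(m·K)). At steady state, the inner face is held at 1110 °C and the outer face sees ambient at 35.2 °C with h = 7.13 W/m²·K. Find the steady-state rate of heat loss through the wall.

Q = 18.1 kW

Treat each layer as a resistance in series:
  R_silica brick = L/(kA) = 0.149/(1.22·22.5) = 0.005428 K/W
  R_perlite = L/(kA) = 0.0621/(0.0580·22.5) = 0.04759 K/W
  R_conv,out = 1/(hA) = 1/(7.13·22.5) = 0.006233 K/W
ΣR = 0.005428 + 0.04759 + 0.006233 = 0.05925 K/W
Q = ΔT/ΣR = (1110 °C − 35.2 °C)/0.05925 = 18100 W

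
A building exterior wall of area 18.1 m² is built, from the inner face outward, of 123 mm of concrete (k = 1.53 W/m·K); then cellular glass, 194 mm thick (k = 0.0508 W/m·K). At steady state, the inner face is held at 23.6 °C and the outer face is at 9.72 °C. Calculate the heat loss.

Treat each layer as a resistance in series:
  R_concrete = L/(kA) = 0.123/(1.53·18.1) = 0.004442 K/W
  R_cellular glass = L/(kA) = 0.194/(0.0508·18.1) = 0.2110 K/W
ΣR = 0.004442 + 0.2110 = 0.2154 K/W
Q = ΔT/ΣR = (23.6 °C − 9.72 °C)/0.2154 = 64.4 W

Q = 64.4 W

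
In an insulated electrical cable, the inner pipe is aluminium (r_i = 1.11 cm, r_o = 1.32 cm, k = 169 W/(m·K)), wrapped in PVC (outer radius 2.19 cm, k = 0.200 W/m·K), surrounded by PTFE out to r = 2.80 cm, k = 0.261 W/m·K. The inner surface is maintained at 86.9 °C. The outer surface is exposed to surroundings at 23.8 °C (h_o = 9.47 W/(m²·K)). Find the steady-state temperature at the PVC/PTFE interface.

Treat each layer as a resistance in series:
  R'_aluminium = ln(0.0132/0.0111)/(2πk) = 0.1733/(2π·169) = 1.632×10^-4 m·K/W
  R'_PVC = ln(0.0219/0.0132)/(2πk) = 0.5063/(2π·0.200) = 0.4029 m·K/W
  R'_PTFE = ln(0.0280/0.0219)/(2πk) = 0.2457/(2π·0.261) = 0.1498 m·K/W
  R'_conv,out = 1/(2πr h) = 1/(2π·0.0280·9.47) = 0.6002 m·K/W
ΣR = 1.632×10^-4 + 0.4029 + 0.1498 + 0.6002 = 1.153 m·K/W
Q' = ΔT/ΣR = (86.9 °C − 23.8 °C)/1.153 = 54.73 W/m
From the inner boundary to the PVC/PTFE interface, ΣR_partial = 0.4031 m·K/W.
T_interface = T_in − Q'·ΣR_partial = 86.9 °C − (54.73)(0.4031) = 64.8 °C

T = 64.8 °C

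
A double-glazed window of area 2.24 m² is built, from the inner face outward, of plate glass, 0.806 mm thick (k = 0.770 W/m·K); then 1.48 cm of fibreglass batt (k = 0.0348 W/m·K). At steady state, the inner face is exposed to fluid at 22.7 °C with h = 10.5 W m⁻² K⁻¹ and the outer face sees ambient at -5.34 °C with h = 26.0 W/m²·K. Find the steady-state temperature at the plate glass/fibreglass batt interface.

Resistance network (inner→outer):
  R_conv,in = 1/(hA) = 1/(10.5·2.24) = 0.04252 K/W
  R_plate glass = L/(kA) = 8.06×10^-4/(0.770·2.24) = 4.673×10^-4 K/W
  R_fibreglass batt = L/(kA) = 0.0148/(0.0348·2.24) = 0.1899 K/W
  R_conv,out = 1/(hA) = 1/(26.0·2.24) = 0.01717 K/W
ΣR = 0.04252 + 4.673×10^-4 + 0.1899 + 0.01717 = 0.2501 K/W
Q = ΔT/ΣR = (22.7 °C − -5.34 °C)/0.2501 = 112.1 W
From the inner boundary to the plate glass/fibreglass batt interface, ΣR_partial = 0.04299 K/W.
T_interface = T_in − Q·ΣR_partial = 22.7 °C − (112.1)(0.04299) = 17.9 °C

T = 17.9 °C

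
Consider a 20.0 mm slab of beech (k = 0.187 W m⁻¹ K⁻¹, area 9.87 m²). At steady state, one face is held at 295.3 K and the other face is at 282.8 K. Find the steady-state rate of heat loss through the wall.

Q = 1150 W

Q = kA·ΔT/L = 0.187 × 9.87 × |295.3 K − 282.8 K| / 0.0200 = 1150 W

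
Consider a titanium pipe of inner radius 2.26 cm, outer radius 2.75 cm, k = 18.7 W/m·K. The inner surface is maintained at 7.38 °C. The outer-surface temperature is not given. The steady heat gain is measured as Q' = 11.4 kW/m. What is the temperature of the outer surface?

T_out = 26.4 °C

Sum the resistances:
  R'_titanium = ln(0.0275/0.0226)/(2πk) = 0.1962/(2π·18.7) = 0.001670 m·K/W
ΣR = 0.001670 m·K/W
ΔT = Q'·ΣR = 11400 × 0.001670 = 19.04 K
Heat flows inward, so T_out = T_in + ΔT = 7.38 + 19.04 = 26.4 °C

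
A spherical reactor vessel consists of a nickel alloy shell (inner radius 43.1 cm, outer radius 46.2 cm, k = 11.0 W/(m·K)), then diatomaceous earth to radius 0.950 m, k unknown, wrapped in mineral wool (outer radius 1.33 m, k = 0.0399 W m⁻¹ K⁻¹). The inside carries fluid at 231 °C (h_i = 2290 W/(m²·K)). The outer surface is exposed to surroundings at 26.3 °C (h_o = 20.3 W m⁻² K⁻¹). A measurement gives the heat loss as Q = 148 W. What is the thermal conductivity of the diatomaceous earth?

k = 0.113 W/m·K

ΣR = ΔT/Q = |231 − 26.3|/148 = 1.383 K/W
Known resistances:
  R_conv,in = 1/(4πr²h) = 1/(4π·0.431²·2290) = 1.871×10^-4 K/W
  R_nickel alloy = (1/0.431 − 1/0.462)/(4πk) = 0.1557/(4π·11.0) = 0.001126 K/W
  R_mineral wool = (1/0.950 − 1/1.33)/(4πk) = 0.3008/(4π·0.0399) = 0.5998 K/W
  R_conv,out = 1/(4πr²h) = 1/(4π·1.33²·20.3) = 0.002216 K/W
R_diatomaceous earth = ΣR − ΣR_known = 1.383 − 0.6033 = 0.7797 K/W
(1/r₁−1/r₂)/(4πk) = 0.7797 ⇒ k = 1.112/(4π·0.7797) = 0.113 W/m·K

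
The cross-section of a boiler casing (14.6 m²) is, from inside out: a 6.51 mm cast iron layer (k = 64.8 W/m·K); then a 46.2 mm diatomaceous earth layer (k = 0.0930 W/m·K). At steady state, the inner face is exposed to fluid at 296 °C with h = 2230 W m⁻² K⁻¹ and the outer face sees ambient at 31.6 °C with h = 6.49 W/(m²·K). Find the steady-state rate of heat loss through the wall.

Treat each layer as a resistance in series:
  R_conv,in = 1/(hA) = 1/(2230·14.6) = 3.071×10^-5 K/W
  R_cast iron = L/(kA) = 0.00651/(64.8·14.6) = 6.881×10^-6 K/W
  R_diatomaceous earth = L/(kA) = 0.0462/(0.0930·14.6) = 0.03403 K/W
  R_conv,out = 1/(hA) = 1/(6.49·14.6) = 0.01055 K/W
ΣR = 3.071×10^-5 + 6.881×10^-6 + 0.03403 + 0.01055 = 0.04462 K/W
Q = ΔT/ΣR = (296 °C − 31.6 °C)/0.04462 = 5930 W

Q = 5930 W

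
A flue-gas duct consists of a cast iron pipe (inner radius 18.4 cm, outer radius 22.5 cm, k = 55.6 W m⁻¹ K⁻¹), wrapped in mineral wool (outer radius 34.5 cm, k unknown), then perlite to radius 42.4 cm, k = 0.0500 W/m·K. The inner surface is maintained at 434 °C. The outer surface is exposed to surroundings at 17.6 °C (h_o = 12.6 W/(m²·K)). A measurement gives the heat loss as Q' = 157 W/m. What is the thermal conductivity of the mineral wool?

k = 0.0346 W/m·K

ΣR = ΔT/Q' = |434 − 17.6|/157 = 2.652 m·K/W
Known resistances:
  R'_cast iron = ln(0.225/0.184)/(2πk) = 0.2012/(2π·55.6) = 5.758×10^-4 m·K/W
  R'_perlite = ln(0.424/0.345)/(2πk) = 0.2062/(2π·0.0500) = 0.6563 m·K/W
  R'_conv,out = 1/(2πr h) = 1/(2π·0.424·12.6) = 0.02979 m·K/W
R_mineral wool = ΣR − ΣR_known = 2.652 − 0.6867 = 1.965 m·K/W
ln(r₂/r₁)/(2πk) = 1.965 ⇒ k = 0.4274/(2π·1.965) = 0.0346 W/m·K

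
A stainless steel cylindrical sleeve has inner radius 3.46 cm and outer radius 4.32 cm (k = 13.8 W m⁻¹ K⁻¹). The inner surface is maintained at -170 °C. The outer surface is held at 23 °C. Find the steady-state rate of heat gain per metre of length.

Q' = 2πk·ΔT/ln(r₂/r₁) = 2π × 13.8 × 193 / ln(0.0432/0.0346) = 75400 W/m

Q' = 75.4 kW/m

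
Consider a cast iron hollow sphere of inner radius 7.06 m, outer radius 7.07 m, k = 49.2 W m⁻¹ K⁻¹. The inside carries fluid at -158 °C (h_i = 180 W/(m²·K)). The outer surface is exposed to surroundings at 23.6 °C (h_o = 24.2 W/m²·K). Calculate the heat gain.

Resistance network (inner→outer):
  R_conv,in = 1/(4πr²h) = 1/(4π·7.06²·180) = 8.870×10^-6 K/W
  R_cast iron = (1/7.06 − 1/7.07)/(4πk) = 2.003×10^-4/(4π·49.2) = 3.240×10^-7 K/W
  R_conv,out = 1/(4πr²h) = 1/(4π·7.07²·24.2) = 6.579×10^-5 K/W
ΣR = 8.870×10^-6 + 3.240×10^-7 + 6.579×10^-5 = 7.498×10^-5 K/W
Q = ΔT/ΣR = (-158 °C − 23.6 °C)/7.498×10^-5 = -2.42×10^6 W
(Negative Q ⇒ heat flows inward; heat gain = 2.42×10^6 W.)

Q = 2.42×10^6 W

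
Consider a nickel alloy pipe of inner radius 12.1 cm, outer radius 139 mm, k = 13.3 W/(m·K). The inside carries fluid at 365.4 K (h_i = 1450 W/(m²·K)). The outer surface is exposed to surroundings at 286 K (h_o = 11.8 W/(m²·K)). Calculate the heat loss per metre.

Resistance network (inner→outer):
  R'_conv,in = 1/(2πr h) = 1/(2π·0.121·1450) = 9.071×10^-4 m·K/W
  R'_nickel alloy = ln(0.139/0.121)/(2πk) = 0.1387/(2π·13.3) = 0.001660 m·K/W
  R'_conv,out = 1/(2πr h) = 1/(2π·0.139·11.8) = 0.09703 m·K/W
ΣR = 9.071×10^-4 + 0.001660 + 0.09703 = 0.09960 m·K/W
Q' = ΔT/ΣR = (365.4 K − 286 K)/0.09960 = 797 W/m

Q' = 797 W/m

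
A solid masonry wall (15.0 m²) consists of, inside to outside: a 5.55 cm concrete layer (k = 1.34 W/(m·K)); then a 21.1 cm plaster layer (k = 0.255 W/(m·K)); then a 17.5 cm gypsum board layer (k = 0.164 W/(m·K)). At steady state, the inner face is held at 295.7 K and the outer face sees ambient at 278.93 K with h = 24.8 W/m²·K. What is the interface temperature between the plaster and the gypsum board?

T = 288.3 K

Series thermal resistances, inner to outer:
  R_concrete = L/(kA) = 0.0555/(1.34·15.0) = 0.002761 K/W
  R_plaster = L/(kA) = 0.211/(0.255·15.0) = 0.05516 K/W
  R_gypsum board = L/(kA) = 0.175/(0.164·15.0) = 0.07114 K/W
  R_conv,out = 1/(hA) = 1/(24.8·15.0) = 0.002688 K/W
ΣR = 0.002761 + 0.05516 + 0.07114 + 0.002688 = 0.1317 K/W
Q = ΔT/ΣR = (295.7 K − 278.93 K)/0.1317 = 127.3 W
From the inner boundary to the plaster/gypsum board interface, ΣR_partial = 0.05792 K/W.
T_interface = T_in − Q·ΣR_partial = 295.7 K − (127.3)(0.05792) = 288.3 K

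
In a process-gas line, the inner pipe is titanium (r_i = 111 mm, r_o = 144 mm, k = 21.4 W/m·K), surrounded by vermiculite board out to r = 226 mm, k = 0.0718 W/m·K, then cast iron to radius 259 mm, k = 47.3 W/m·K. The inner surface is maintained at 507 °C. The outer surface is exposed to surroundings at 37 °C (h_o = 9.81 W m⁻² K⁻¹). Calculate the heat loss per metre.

Q' = 442 W/m

Treat each layer as a resistance in series:
  R'_titanium = ln(0.144/0.111)/(2πk) = 0.2603/(2π·21.4) = 0.001936 m·K/W
  R'_vermiculite board = ln(0.226/0.144)/(2πk) = 0.4507/(2π·0.0718) = 0.9991 m·K/W
  R'_cast iron = ln(0.259/0.226)/(2πk) = 0.1363/(2π·47.3) = 4.586×10^-4 m·K/W
  R'_conv,out = 1/(2πr h) = 1/(2π·0.259·9.81) = 0.06264 m·K/W
ΣR = 0.001936 + 0.9991 + 4.586×10^-4 + 0.06264 = 1.064 m·K/W
Q' = ΔT/ΣR = (507 °C − 37 °C)/1.064 = 442 W/m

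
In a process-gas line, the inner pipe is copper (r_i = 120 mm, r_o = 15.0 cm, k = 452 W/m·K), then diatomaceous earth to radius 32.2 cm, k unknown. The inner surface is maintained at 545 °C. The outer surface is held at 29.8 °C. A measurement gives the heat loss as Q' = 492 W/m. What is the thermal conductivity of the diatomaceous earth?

k = 0.116 W/m·K

ΣR = ΔT/Q' = |545 − 29.8|/492 = 1.047 m·K/W
Known resistances:
  R'_copper = ln(0.150/0.120)/(2πk) = 0.2231/(2π·452) = 7.857×10^-5 m·K/W
R_diatomaceous earth = ΣR − ΣR_known = 1.047 − 7.857×10^-5 = 1.047 m·K/W
ln(r₂/r₁)/(2πk) = 1.047 ⇒ k = 0.7639/(2π·1.047) = 0.116 W/m·K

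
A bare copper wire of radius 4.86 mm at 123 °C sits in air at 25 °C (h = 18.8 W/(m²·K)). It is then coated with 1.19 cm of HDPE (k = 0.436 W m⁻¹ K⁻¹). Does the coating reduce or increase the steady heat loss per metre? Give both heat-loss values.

increases: 56.3 → 102 W/m

Critical radius for a cylinder: r_cr = k/h = 0.0232 m = 2.32 cm.
Outer radius after coating: r₂ = 0.00486 + 0.0119 = 0.01676 m.
Since r₁ < r_cr and r₂ ≤ r_cr, the coating moves toward the maximum at r_cr — heat loss rises.
Bare: R = 1/(2πr₁h) = 1.742 m·K/W; Q = 98/1.742 = 56.3 W/m.
Coated: R = R_cond + R_conv = 0.9570 m·K/W; Q = 98/0.9570 = 102 W/m.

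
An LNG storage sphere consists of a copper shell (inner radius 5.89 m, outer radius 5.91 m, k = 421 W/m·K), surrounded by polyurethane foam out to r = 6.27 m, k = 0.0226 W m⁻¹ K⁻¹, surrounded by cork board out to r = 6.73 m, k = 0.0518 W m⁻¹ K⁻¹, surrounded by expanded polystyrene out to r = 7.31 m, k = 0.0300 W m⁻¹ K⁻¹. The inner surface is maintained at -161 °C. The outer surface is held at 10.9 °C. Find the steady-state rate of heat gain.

Resistance network (inner→outer):
  R_copper = (1/5.89 − 1/5.91)/(4πk) = 5.745×10^-4/(4π·421) = 1.086×10^-7 K/W
  R_polyurethane foam = (1/5.91 − 1/6.27)/(4πk) = 0.009715/(4π·0.0226) = 0.03421 K/W
  R_cork board = (1/6.27 − 1/6.73)/(4πk) = 0.01090/(4π·0.0518) = 0.01675 K/W
  R_expanded polystyrene = (1/6.73 − 1/7.31)/(4πk) = 0.01179/(4π·0.0300) = 0.03127 K/W
ΣR = 1.086×10^-7 + 0.03421 + 0.01675 + 0.03127 = 0.08223 K/W
Q = ΔT/ΣR = (-161 °C − 10.9 °C)/0.08223 = -2090 W
(Negative Q ⇒ heat flows inward; heat gain = 2090 W.)

Q = 2.09 kW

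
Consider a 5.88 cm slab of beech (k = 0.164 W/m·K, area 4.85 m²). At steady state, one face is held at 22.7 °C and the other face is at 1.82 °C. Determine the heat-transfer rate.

Q = kA·ΔT/L = 0.164 × 4.85 × |22.7 °C − 1.82 °C| / 0.0588 = 282 W

Q = 282 W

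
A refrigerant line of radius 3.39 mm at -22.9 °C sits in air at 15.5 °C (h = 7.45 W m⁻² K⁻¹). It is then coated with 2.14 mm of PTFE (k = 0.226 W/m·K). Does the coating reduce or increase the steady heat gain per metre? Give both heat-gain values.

Critical radius for a cylinder: r_cr = k/h = 0.0303 m = 3.03 cm.
Outer radius after coating: r₂ = 0.00339 + 0.00214 = 0.00553 m.
Since r₁ < r_cr and r₂ ≤ r_cr, the coating moves toward the maximum at r_cr — heat gain rises.
Bare: R = 1/(2πr₁h) = 6.302 m·K/W; Q = 38.4/6.302 = 6.09 W/m.
Coated: R = R_cond + R_conv = 4.208 m·K/W; Q = 38.4/4.208 = 9.13 W/m.

increases: 6.09 → 9.13 W/m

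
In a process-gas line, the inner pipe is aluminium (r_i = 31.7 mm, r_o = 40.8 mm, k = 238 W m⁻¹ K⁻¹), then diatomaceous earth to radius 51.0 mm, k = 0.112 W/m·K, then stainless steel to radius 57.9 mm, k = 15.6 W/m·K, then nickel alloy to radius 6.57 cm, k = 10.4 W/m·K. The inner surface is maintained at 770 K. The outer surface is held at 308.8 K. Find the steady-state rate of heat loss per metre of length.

Q' = 1440 W/m

Treat each layer as a resistance in series:
  R'_aluminium = ln(0.0408/0.0317)/(2πk) = 0.2524/(2π·238) = 1.688×10^-4 m·K/W
  R'_diatomaceous earth = ln(0.0510/0.0408)/(2πk) = 0.2231/(2π·0.112) = 0.3171 m·K/W
  R'_stainless steel = ln(0.0579/0.0510)/(2πk) = 0.1269/(2π·15.6) = 0.001295 m·K/W
  R'_nickel alloy = ln(0.0657/0.0579)/(2πk) = 0.1264/(2π·10.4) = 0.001934 m·K/W
ΣR = 1.688×10^-4 + 0.3171 + 0.001295 + 0.001934 = 0.3205 m·K/W
Q' = ΔT/ΣR = (770 K − 308.8 K)/0.3205 = 1440 W/m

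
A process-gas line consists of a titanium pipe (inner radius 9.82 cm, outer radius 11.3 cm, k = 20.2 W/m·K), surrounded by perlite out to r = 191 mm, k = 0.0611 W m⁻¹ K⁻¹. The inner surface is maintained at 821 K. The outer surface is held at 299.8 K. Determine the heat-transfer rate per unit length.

Q' = 381 W/m

Treat each layer as a resistance in series:
  R'_titanium = ln(0.113/0.0982)/(2πk) = 0.1404/(2π·20.2) = 0.001106 m·K/W
  R'_perlite = ln(0.191/0.113)/(2πk) = 0.5249/(2π·0.0611) = 1.367 m·K/W
ΣR = 0.001106 + 1.367 = 1.368 m·K/W
Q' = ΔT/ΣR = (821 K − 299.8 K)/1.368 = 381 W/m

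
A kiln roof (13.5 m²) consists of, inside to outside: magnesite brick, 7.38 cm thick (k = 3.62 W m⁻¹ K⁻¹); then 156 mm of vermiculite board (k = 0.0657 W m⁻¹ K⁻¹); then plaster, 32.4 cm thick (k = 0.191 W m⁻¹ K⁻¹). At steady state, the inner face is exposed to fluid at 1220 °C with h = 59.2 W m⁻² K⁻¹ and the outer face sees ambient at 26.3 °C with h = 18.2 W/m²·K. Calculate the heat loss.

Q = 3.87 kW

Resistance network (inner→outer):
  R_conv,in = 1/(hA) = 1/(59.2·13.5) = 0.001251 K/W
  R_magnesite brick = L/(kA) = 0.0738/(3.62·13.5) = 0.001510 K/W
  R_vermiculite board = L/(kA) = 0.156/(0.0657·13.5) = 0.1759 K/W
  R_plaster = L/(kA) = 0.324/(0.191·13.5) = 0.1257 K/W
  R_conv,out = 1/(hA) = 1/(18.2·13.5) = 0.004070 K/W
ΣR = 0.001251 + 0.001510 + 0.1759 + 0.1257 + 0.004070 = 0.3084 K/W
Q = ΔT/ΣR = (1220 °C − 26.3 °C)/0.3084 = 3870 W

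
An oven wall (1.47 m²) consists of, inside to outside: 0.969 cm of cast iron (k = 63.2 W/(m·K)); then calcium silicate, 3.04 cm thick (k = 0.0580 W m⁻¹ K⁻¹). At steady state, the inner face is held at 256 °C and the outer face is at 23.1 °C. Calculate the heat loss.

Series thermal resistances, inner to outer:
  R_cast iron = L/(kA) = 0.00969/(63.2·1.47) = 1.043×10^-4 K/W
  R_calcium silicate = L/(kA) = 0.0304/(0.0580·1.47) = 0.3566 K/W
ΣR = 1.043×10^-4 + 0.3566 = 0.3567 K/W
Q = ΔT/ΣR = (256 °C − 23.1 °C)/0.3567 = 653 W

Q = 653 W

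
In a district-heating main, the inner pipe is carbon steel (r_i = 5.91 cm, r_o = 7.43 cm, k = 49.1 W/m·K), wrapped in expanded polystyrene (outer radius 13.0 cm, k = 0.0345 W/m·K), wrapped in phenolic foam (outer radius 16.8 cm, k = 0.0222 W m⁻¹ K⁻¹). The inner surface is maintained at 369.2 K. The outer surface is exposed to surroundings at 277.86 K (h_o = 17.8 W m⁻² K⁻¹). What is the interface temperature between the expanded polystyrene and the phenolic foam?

Series thermal resistances, inner to outer:
  R'_carbon steel = ln(0.0743/0.0591)/(2πk) = 0.2289/(2π·49.1) = 7.419×10^-4 m·K/W
  R'_expanded polystyrene = ln(0.130/0.0743)/(2πk) = 0.5594/(2π·0.0345) = 2.581 m·K/W
  R'_phenolic foam = ln(0.168/0.130)/(2πk) = 0.2564/(2π·0.0222) = 1.838 m·K/W
  R'_conv,out = 1/(2πr h) = 1/(2π·0.168·17.8) = 0.05322 m·K/W
ΣR = 7.419×10^-4 + 2.581 + 1.838 + 0.05322 = 4.473 m·K/W
Q' = ΔT/ΣR = (369.2 K − 277.86 K)/4.473 = 20.42 W/m
From the inner boundary to the expanded polystyrene/phenolic foam interface, ΣR_partial = 2.582 m·K/W.
T_interface = T_in − Q'·ΣR_partial = 369.2 K − (20.42)(2.582) = 316.5 K

T = 316.5 K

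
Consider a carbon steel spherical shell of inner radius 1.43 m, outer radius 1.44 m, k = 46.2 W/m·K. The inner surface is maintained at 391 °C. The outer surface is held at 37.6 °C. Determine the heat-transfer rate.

Q = 4πk·ΔT/(1/r₁ − 1/r₂) = 4π × 46.2 × 353.4 / (1/1.43 − 1/1.44) = 4.22×10^7 W

Q = 42200 kW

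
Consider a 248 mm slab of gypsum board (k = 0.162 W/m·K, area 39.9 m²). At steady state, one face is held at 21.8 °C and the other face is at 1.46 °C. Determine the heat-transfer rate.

Q = 530 W

Q = kA·ΔT/L = 0.162 × 39.9 × |21.8 °C − 1.46 °C| / 0.248 = 530 W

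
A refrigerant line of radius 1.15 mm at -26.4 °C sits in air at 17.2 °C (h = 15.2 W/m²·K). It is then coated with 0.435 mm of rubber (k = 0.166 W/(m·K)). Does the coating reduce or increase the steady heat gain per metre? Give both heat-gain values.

increases: 4.79 → 6.31 W/m

Critical radius for a cylinder: r_cr = k/h = 0.0109 m = 1.09 cm.
Outer radius after coating: r₂ = 0.00115 + 4.35×10^-4 = 0.001585 m.
Since r₁ < r_cr and r₂ ≤ r_cr, the coating moves toward the maximum at r_cr — heat gain rises.
Bare: R = 1/(2πr₁h) = 9.105 m·K/W; Q = 43.6/9.105 = 4.79 W/m.
Coated: R = R_cond + R_conv = 6.914 m·K/W; Q = 43.6/6.914 = 6.31 W/m.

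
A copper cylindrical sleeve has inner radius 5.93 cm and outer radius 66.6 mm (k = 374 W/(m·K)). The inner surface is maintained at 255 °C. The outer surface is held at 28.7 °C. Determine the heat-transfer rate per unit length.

Q' = 2πk·ΔT/ln(r₂/r₁) = 2π × 374 × 226.3 / ln(0.0666/0.0593) = 4.58×10^6 W/m

Q' = 4.58×10^6 W/m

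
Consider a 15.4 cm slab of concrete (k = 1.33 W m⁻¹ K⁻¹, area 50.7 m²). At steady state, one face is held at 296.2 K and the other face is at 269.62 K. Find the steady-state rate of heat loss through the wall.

Q = 11600 W

Q = kA·ΔT/L = 1.33 × 50.7 × |296.2 K − 269.62 K| / 0.154 = 11600 W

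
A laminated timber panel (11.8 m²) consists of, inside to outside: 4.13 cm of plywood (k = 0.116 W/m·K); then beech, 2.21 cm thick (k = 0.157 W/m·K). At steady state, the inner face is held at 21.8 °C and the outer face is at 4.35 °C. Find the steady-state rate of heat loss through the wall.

Series thermal resistances, inner to outer:
  R_plywood = L/(kA) = 0.0413/(0.116·11.8) = 0.03017 K/W
  R_beech = L/(kA) = 0.0221/(0.157·11.8) = 0.01193 K/W
ΣR = 0.03017 + 0.01193 = 0.04210 K/W
Q = ΔT/ΣR = (21.8 °C − 4.35 °C)/0.04210 = 414 W

Q = 414 W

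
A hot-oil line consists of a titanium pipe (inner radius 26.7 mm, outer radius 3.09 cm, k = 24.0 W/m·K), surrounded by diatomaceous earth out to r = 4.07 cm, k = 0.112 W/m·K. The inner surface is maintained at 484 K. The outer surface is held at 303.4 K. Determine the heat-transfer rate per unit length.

Q' = 460 W/m

Series thermal resistances, inner to outer:
  R'_titanium = ln(0.0309/0.0267)/(2πk) = 0.1461/(2π·24.0) = 9.688×10^-4 m·K/W
  R'_diatomaceous earth = ln(0.0407/0.0309)/(2πk) = 0.2755/(2π·0.112) = 0.3915 m·K/W
ΣR = 9.688×10^-4 + 0.3915 = 0.3925 m·K/W
Q' = ΔT/ΣR = (484 K − 303.4 K)/0.3925 = 460 W/m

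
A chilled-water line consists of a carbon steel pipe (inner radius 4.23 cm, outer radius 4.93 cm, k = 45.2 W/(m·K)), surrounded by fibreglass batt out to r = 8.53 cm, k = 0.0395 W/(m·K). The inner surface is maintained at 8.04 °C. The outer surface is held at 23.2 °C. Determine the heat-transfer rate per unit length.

Q' = 6.86 W/m

Series thermal resistances, inner to outer:
  R'_carbon steel = ln(0.0493/0.0423)/(2πk) = 0.1531/(2π·45.2) = 5.392×10^-4 m·K/W
  R'_fibreglass batt = ln(0.0853/0.0493)/(2πk) = 0.5483/(2π·0.0395) = 2.209 m·K/W
ΣR = 5.392×10^-4 + 2.209 = 2.210 m·K/W
Q' = ΔT/ΣR = (8.04 °C − 23.2 °C)/2.210 = -6.86 W/m
(Negative Q' ⇒ heat flows inward; heat gain = 6.86 W/m.)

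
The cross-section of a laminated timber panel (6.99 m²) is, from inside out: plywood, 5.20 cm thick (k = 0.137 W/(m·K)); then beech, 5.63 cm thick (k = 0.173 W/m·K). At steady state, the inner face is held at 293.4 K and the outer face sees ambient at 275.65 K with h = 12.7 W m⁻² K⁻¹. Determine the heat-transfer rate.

Series thermal resistances, inner to outer:
  R_plywood = L/(kA) = 0.0520/(0.137·6.99) = 0.05430 K/W
  R_beech = L/(kA) = 0.0563/(0.173·6.99) = 0.04656 K/W
  R_conv,out = 1/(hA) = 1/(12.7·6.99) = 0.01126 K/W
ΣR = 0.05430 + 0.04656 + 0.01126 = 0.1121 K/W
Q = ΔT/ΣR = (293.4 K − 275.65 K)/0.1121 = 158 W

Q = 158 W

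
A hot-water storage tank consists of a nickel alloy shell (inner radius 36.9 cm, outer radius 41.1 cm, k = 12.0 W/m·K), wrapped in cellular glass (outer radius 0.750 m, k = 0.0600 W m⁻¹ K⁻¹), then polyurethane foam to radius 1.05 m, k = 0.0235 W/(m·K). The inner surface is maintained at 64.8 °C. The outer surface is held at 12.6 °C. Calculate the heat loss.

Q = 19.0 W

Series thermal resistances, inner to outer:
  R_nickel alloy = (1/0.369 − 1/0.411)/(4πk) = 0.2769/(4π·12.0) = 0.001836 K/W
  R_cellular glass = (1/0.411 − 1/0.750)/(4πk) = 1.100/(4π·0.0600) = 1.459 K/W
  R_polyurethane foam = (1/0.750 − 1/1.05)/(4πk) = 0.3810/(4π·0.0235) = 1.290 K/W
ΣR = 0.001836 + 1.459 + 1.290 = 2.751 K/W
Q = ΔT/ΣR = (64.8 °C − 12.6 °C)/2.751 = 19.0 W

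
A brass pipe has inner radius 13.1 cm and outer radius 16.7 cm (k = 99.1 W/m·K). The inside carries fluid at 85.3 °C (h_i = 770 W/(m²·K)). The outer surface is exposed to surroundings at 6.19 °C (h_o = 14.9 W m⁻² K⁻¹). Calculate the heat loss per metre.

Treat each layer as a resistance in series:
  R'_conv,in = 1/(2πr h) = 1/(2π·0.131·770) = 0.001578 m·K/W
  R'_brass = ln(0.167/0.131)/(2πk) = 0.2428/(2π·99.1) = 3.899×10^-4 m·K/W
  R'_conv,out = 1/(2πr h) = 1/(2π·0.167·14.9) = 0.06396 m·K/W
ΣR = 0.001578 + 3.899×10^-4 + 0.06396 = 0.06593 m·K/W
Q' = ΔT/ΣR = (85.3 °C − 6.19 °C)/0.06593 = 1200 W/m

Q' = 1200 W/m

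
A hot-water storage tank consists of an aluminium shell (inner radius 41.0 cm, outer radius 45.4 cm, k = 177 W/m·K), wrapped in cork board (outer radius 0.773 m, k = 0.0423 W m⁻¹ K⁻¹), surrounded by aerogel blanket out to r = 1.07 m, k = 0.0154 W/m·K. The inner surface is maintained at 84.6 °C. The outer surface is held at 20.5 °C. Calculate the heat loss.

Treat each layer as a resistance in series:
  R_aluminium = (1/0.410 − 1/0.454)/(4πk) = 0.2364/(4π·177) = 1.063×10^-4 K/W
  R_cork board = (1/0.454 − 1/0.773)/(4πk) = 0.9090/(4π·0.0423) = 1.710 K/W
  R_aerogel blanket = (1/0.773 − 1/1.07)/(4πk) = 0.3591/(4π·0.0154) = 1.856 K/W
ΣR = 1.063×10^-4 + 1.710 + 1.856 = 3.566 K/W
Q = ΔT/ΣR = (84.6 °C − 20.5 °C)/3.566 = 18.0 W

Q = 18.0 W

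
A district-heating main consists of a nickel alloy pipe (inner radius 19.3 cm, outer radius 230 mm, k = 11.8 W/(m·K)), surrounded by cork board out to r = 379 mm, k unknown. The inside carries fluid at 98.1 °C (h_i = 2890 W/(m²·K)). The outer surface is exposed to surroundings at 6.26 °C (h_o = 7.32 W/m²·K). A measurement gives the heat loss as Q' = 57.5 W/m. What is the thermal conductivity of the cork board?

ΣR = ΔT/Q' = |98.1 − 6.26|/57.5 = 1.597 m·K/W
Known resistances:
  R'_conv,in = 1/(2πr h) = 1/(2π·0.193·2890) = 2.853×10^-4 m·K/W
  R'_nickel alloy = ln(0.230/0.193)/(2πk) = 0.1754/(2π·11.8) = 0.002366 m·K/W
  R'_conv,out = 1/(2πr h) = 1/(2π·0.379·7.32) = 0.05737 m·K/W
R_cork board = ΣR − ΣR_known = 1.597 − 0.06002 = 1.537 m·K/W
ln(r₂/r₁)/(2πk) = 1.537 ⇒ k = 0.4995/(2π·1.537) = 0.0517 W/m·K

k = 0.0517 W/m·K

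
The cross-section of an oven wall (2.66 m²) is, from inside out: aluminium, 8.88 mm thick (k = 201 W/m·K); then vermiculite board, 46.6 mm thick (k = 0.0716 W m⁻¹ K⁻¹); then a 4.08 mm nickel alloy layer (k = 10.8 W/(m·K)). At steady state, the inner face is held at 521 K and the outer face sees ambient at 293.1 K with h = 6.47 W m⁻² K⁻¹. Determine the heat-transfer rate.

Resistance network (inner→outer):
  R_aluminium = L/(kA) = 0.00888/(201·2.66) = 1.661×10^-5 K/W
  R_vermiculite board = L/(kA) = 0.0466/(0.0716·2.66) = 0.2447 K/W
  R_nickel alloy = L/(kA) = 0.00408/(10.8·2.66) = 1.420×10^-4 K/W
  R_conv,out = 1/(hA) = 1/(6.47·2.66) = 0.05811 K/W
ΣR = 1.661×10^-5 + 0.2447 + 1.420×10^-4 + 0.05811 = 0.3030 K/W
Q = ΔT/ΣR = (521 K − 293.1 K)/0.3030 = 752 W

Q = 752 W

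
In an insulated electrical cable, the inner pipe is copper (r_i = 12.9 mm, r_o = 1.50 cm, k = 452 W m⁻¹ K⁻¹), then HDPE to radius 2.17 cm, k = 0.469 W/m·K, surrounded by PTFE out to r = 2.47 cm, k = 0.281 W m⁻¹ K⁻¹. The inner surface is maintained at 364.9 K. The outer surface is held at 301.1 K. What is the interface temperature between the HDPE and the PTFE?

Series thermal resistances, inner to outer:
  R'_copper = ln(0.0150/0.0129)/(2πk) = 0.1508/(2π·452) = 5.311×10^-5 m·K/W
  R'_HDPE = ln(0.0217/0.0150)/(2πk) = 0.3693/(2π·0.469) = 0.1253 m·K/W
  R'_PTFE = ln(0.0247/0.0217)/(2πk) = 0.1295/(2π·0.281) = 0.07334 m·K/W
ΣR = 5.311×10^-5 + 0.1253 + 0.07334 = 0.1987 m·K/W
Q' = ΔT/ΣR = (364.9 K − 301.1 K)/0.1987 = 321.1 W/m
From the inner boundary to the HDPE/PTFE interface, ΣR_partial = 0.1254 m·K/W.
T_interface = T_in − Q'·ΣR_partial = 364.9 K − (321.1)(0.1254) = 324.6 K

T = 324.6 K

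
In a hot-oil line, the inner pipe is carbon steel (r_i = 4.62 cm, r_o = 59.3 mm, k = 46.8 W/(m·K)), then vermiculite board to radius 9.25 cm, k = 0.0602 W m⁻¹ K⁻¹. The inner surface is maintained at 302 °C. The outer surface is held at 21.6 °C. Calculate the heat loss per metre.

Series thermal resistances, inner to outer:
  R'_carbon steel = ln(0.0593/0.0462)/(2πk) = 0.2496/(2π·46.8) = 8.489×10^-4 m·K/W
  R'_vermiculite board = ln(0.0925/0.0593)/(2πk) = 0.4446/(2π·0.0602) = 1.175 m·K/W
ΣR = 8.489×10^-4 + 1.175 = 1.176 m·K/W
Q' = ΔT/ΣR = (302 °C − 21.6 °C)/1.176 = 238 W/m

Q' = 238 W/m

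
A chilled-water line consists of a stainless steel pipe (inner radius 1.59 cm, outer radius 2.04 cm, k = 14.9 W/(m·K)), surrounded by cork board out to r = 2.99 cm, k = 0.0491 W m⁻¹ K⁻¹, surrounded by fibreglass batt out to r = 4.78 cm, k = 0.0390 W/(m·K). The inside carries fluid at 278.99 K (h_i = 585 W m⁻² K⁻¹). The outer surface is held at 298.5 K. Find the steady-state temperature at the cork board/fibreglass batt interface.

Resistance network (inner→outer):
  R'_conv,in = 1/(2πr h) = 1/(2π·0.0159·585) = 0.01711 m·K/W
  R'_stainless steel = ln(0.0204/0.0159)/(2πk) = 0.2492/(2π·14.9) = 0.002662 m·K/W
  R'_cork board = ln(0.0299/0.0204)/(2πk) = 0.3823/(2π·0.0491) = 1.239 m·K/W
  R'_fibreglass batt = ln(0.0478/0.0299)/(2πk) = 0.4692/(2π·0.0390) = 1.915 m·K/W
ΣR = 0.01711 + 0.002662 + 1.239 + 1.915 = 3.174 m·K/W
Q' = ΔT/ΣR = (278.99 K − 298.5 K)/3.174 = -6.147 W/m
From the inner boundary to the cork board/fibreglass batt interface, ΣR_partial = 1.259 m·K/W.
T_interface = T_in − Q'·ΣR_partial = 278.99 K − (-6.147)(1.259) = 286.7 K

T = 286.7 K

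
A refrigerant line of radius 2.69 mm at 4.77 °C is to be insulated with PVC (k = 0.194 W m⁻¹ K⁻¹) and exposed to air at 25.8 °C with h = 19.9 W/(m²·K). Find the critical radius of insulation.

For a cylinder, r_cr = k_ins/h = 0.194/19.9 = 0.00975 m = 0.975 cm

r_cr = 0.975 cm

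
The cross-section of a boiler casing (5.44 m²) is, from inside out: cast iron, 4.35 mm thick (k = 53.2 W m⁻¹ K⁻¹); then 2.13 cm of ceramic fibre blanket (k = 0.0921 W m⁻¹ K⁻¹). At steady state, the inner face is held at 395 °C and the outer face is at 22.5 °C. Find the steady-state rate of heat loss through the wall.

Resistance network (inner→outer):
  R_cast iron = L/(kA) = 0.00435/(53.2·5.44) = 1.503×10^-5 K/W
  R_ceramic fibre blanket = L/(kA) = 0.0213/(0.0921·5.44) = 0.04251 K/W
ΣR = 1.503×10^-5 + 0.04251 = 0.04253 K/W
Q = ΔT/ΣR = (395 °C − 22.5 °C)/0.04253 = 8760 W

Q = 8.76 kW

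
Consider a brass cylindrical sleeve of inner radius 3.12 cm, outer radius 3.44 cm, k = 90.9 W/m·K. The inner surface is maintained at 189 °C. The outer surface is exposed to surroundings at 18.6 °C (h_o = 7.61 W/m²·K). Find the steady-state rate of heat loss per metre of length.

Q' = 280 W/m

Treat each layer as a resistance in series:
  R'_brass = ln(0.0344/0.0312)/(2πk) = 0.09764/(2π·90.9) = 1.710×10^-4 m·K/W
  R'_conv,out = 1/(2πr h) = 1/(2π·0.0344·7.61) = 0.6080 m·K/W
ΣR = 1.710×10^-4 + 0.6080 = 0.6082 m·K/W
Q' = ΔT/ΣR = (189 °C − 18.6 °C)/0.6082 = 280 W/m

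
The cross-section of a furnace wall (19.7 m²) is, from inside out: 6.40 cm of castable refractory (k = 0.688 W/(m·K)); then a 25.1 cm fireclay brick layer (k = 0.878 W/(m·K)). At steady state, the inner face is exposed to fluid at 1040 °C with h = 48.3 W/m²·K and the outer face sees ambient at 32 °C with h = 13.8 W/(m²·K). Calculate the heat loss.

Q = 42.1 kW

Series thermal resistances, inner to outer:
  R_conv,in = 1/(hA) = 1/(48.3·19.7) = 0.001051 K/W
  R_castable refractory = L/(kA) = 0.0640/(0.688·19.7) = 0.004722 K/W
  R_fireclay brick = L/(kA) = 0.251/(0.878·19.7) = 0.01451 K/W
  R_conv,out = 1/(hA) = 1/(13.8·19.7) = 0.003678 K/W
ΣR = 0.001051 + 0.004722 + 0.01451 + 0.003678 = 0.02396 K/W
Q = ΔT/ΣR = (1040 °C − 32 °C)/0.02396 = 42100 W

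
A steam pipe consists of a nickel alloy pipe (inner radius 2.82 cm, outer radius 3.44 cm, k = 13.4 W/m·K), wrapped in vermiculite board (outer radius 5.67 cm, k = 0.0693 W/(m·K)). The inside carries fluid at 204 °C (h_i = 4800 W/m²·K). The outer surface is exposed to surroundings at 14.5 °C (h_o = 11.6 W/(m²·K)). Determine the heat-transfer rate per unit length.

Q' = 136 W/m

Series thermal resistances, inner to outer:
  R'_conv,in = 1/(2πr h) = 1/(2π·0.0282·4800) = 0.001176 m·K/W
  R'_nickel alloy = ln(0.0344/0.0282)/(2πk) = 0.1987/(2π·13.4) = 0.002360 m·K/W
  R'_vermiculite board = ln(0.0567/0.0344)/(2πk) = 0.4997/(2π·0.0693) = 1.148 m·K/W
  R'_conv,out = 1/(2πr h) = 1/(2π·0.0567·11.6) = 0.2420 m·K/W
ΣR = 0.001176 + 0.002360 + 1.148 + 0.2420 = 1.394 m·K/W
Q' = ΔT/ΣR = (204 °C − 14.5 °C)/1.394 = 136 W/m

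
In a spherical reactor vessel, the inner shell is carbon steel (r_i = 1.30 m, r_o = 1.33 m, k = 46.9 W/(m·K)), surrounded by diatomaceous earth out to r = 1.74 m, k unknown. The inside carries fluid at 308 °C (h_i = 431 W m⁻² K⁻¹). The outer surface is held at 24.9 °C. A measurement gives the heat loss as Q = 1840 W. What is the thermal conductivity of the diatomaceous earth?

ΣR = ΔT/Q = |308 − 24.9|/1840 = 0.1539 K/W
Known resistances:
  R_conv,in = 1/(4πr²h) = 1/(4π·1.30²·431) = 1.093×10^-4 K/W
  R_carbon steel = (1/1.30 − 1/1.33)/(4πk) = 0.01735/(4π·46.9) = 2.944×10^-5 K/W
R_diatomaceous earth = ΣR − ΣR_known = 0.1539 − 1.387×10^-4 = 0.1538 K/W
(1/r₁−1/r₂)/(4πk) = 0.1538 ⇒ k = 0.1772/(4π·0.1538) = 0.0917 W/m·K

k = 0.0917 W/m·K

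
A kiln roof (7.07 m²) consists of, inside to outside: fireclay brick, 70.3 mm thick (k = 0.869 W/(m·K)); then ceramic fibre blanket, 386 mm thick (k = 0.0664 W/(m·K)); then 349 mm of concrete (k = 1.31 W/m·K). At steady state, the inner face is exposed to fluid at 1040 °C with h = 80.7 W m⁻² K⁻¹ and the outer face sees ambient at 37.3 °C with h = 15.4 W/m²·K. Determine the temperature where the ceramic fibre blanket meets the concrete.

T = 91 °C

Series thermal resistances, inner to outer:
  R_conv,in = 1/(hA) = 1/(80.7·7.07) = 0.001753 K/W
  R_fireclay brick = L/(kA) = 0.0703/(0.869·7.07) = 0.01144 K/W
  R_ceramic fibre blanket = L/(kA) = 0.386/(0.0664·7.07) = 0.8222 K/W
  R_concrete = L/(kA) = 0.349/(1.31·7.07) = 0.03768 K/W
  R_conv,out = 1/(hA) = 1/(15.4·7.07) = 0.009185 K/W
ΣR = 0.001753 + 0.01144 + 0.8222 + 0.03768 + 0.009185 = 0.8823 K/W
Q = ΔT/ΣR = (1040 °C − 37.3 °C)/0.8823 = 1136 W
From the inner boundary to the ceramic fibre blanket/concrete interface, ΣR_partial = 0.8354 K/W.
T_interface = T_in − Q·ΣR_partial = 1040 °C − (1136)(0.8354) = 91 °C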